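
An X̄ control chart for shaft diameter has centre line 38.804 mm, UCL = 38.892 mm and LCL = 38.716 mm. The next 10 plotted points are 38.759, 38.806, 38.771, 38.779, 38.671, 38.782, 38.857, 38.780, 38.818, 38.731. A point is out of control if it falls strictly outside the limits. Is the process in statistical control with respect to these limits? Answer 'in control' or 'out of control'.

out of control

Compare each point to [38.716, 38.892]: sample 5 = 38.671 < LCL.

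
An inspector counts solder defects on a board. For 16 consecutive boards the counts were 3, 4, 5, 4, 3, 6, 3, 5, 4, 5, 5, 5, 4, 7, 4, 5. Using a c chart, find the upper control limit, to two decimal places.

c̄ = (3 + 4 + 5 + 4 + 3 + 6 + 3 + 5 + 4 + 5 + 5 + 5 + 4 + 7 + 4 + 5) / 16 = 72 / 16 = 4.5000
UCL = c̄ + 3√c̄ = 4.5000 + 3 × √4.5000 = 4.5000 + 3 × 2.1213 = 10.8640

10.86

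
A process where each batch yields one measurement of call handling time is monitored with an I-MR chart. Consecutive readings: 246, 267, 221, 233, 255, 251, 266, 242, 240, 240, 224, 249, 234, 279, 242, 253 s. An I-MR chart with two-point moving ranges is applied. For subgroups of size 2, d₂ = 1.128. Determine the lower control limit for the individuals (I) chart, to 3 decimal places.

194.070

X̄ = (246 + 267 + 221 + 233 + 255 + 251 + 266 + 242 + 240 + 240 + 224 + 249 + 234 + 279 + 242 + 253) / 16 = 246.3750
Moving ranges: 21, 46, 12, 22, 4, 15, 24, 2, 0, 16, 25, 15, 45, 37, 11; M̄R̄ = 295.0000 / 15 = 19.6667
LCL = X̄ − 3·M̄R̄/d₂ = 246.3750 − 3 × 19.6667 / 1.128 = 194.0700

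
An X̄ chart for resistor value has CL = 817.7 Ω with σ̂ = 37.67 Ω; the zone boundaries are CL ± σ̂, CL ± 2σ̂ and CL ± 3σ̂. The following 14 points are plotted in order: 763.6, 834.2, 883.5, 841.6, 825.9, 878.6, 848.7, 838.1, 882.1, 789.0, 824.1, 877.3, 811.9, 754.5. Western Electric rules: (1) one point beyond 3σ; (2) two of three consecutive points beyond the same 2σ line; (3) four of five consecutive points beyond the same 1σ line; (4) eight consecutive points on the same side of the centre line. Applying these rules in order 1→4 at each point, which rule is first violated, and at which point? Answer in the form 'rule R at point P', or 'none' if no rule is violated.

rule 4 at point 9

Zone of each point (C = within 1σ̂, B = 1σ̂–2σ̂, A = 2σ̂–3σ̂, * = beyond 3σ̂; sign = side of CL): 1:-B, 2:+C, 3:+B, 4:+C, 5:+C, 6:+B, 7:+C, 8:+C, 9:+B, 10:-C, 11:+C, 12:+B, 13:-C, 14:-B
Rule 4 (eight consecutive points on the same side of the centre line) is satisfied at point 9.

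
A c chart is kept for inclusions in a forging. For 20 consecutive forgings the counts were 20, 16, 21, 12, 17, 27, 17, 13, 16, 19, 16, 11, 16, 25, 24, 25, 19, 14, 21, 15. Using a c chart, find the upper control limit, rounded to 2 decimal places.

31.00

c̄ = (20 + 16 + 21 + 12 + 17 + 27 + 17 + 13 + 16 + 19 + 16 + 11 + 16 + 25 + 24 + 25 + 19 + 14 + 21 + 15) / 20 = 364 / 20 = 18.2000
UCL = c̄ + 3√c̄ = 18.2000 + 3 × √18.2000 = 18.2000 + 3 × 4.2661 = 30.9984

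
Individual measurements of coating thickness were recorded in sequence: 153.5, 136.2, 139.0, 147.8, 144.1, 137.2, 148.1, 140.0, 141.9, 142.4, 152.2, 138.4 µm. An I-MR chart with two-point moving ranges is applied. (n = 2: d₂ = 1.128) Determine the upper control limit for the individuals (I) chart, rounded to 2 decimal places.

X̄ = (153.5 + 136.2 + 139.0 + 147.8 + 144.1 + 137.2 + 148.1 + 140.0 + 141.9 + 142.4 + 152.2 + 138.4) / 12 = 143.4000
Moving ranges: 17.3, 2.8, 8.8, 3.7, 6.9, 10.9, 8.1, 1.9, 0.5, 9.8, 13.8; M̄R̄ = 84.5000 / 11 = 7.6818
UCL = X̄ + 3·M̄R̄/d₂ = 143.4000 + 3 × 7.6818 / 1.128 = 163.8304

163.83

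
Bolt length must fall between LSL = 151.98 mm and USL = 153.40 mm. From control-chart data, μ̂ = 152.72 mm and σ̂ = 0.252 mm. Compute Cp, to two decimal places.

Cp = (USL − LSL) / (6σ̂) = (153.40 − 151.98) / (6 × 0.252) = 1.4200 / 1.5120 = 0.9392

0.94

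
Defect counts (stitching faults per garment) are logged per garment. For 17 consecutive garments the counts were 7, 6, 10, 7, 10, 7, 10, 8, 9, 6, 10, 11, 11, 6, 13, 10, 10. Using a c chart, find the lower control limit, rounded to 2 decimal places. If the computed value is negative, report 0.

c̄ = (7 + 6 + 10 + 7 + 10 + 7 + 10 + 8 + 9 + 6 + 10 + 11 + 11 + 6 + 13 + 10 + 10) / 17 = 151 / 17 = 8.8824
LCL = c̄ − 3√c̄ = 8.8824 − 3 × 2.9803 = -0.0586 → 0 (cannot be negative)

0.00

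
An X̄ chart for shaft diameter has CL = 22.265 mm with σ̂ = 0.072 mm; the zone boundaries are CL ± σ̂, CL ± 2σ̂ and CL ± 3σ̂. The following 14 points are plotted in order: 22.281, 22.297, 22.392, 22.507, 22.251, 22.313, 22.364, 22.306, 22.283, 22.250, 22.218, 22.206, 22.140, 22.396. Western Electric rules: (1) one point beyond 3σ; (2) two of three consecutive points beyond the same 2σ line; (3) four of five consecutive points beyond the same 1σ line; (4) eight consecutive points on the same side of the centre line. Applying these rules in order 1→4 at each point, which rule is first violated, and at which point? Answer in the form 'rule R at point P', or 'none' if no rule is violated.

rule 1 at point 4

Zone of each point (C = within 1σ̂, B = 1σ̂–2σ̂, A = 2σ̂–3σ̂, * = beyond 3σ̂; sign = side of CL): 1:+C, 2:+C, 3:+B, 4:+*, 5:-C, 6:+C, 7:+B, 8:+C, 9:+C, 10:-C, 11:-C, 12:-C, 13:-B, 14:+B
Rule 1 (one point beyond the 3σ limits) is satisfied at point 4.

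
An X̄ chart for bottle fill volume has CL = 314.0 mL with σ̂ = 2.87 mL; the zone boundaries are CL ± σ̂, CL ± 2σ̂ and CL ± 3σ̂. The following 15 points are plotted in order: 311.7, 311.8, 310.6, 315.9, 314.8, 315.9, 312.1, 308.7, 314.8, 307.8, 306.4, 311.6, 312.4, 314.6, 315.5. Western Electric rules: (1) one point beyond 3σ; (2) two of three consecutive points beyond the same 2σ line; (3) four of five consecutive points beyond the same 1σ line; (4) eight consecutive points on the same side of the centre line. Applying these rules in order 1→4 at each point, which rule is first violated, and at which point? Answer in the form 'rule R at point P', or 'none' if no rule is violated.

Zone of each point (C = within 1σ̂, B = 1σ̂–2σ̂, A = 2σ̂–3σ̂, * = beyond 3σ̂; sign = side of CL): 1:-C, 2:-C, 3:-B, 4:+C, 5:+C, 6:+C, 7:-C, 8:-B, 9:+C, 10:-A, 11:-A, 12:-C, 13:-C, 14:+C, 15:+C
Rule 2 (two of three consecutive points beyond the same 2σ limit) is satisfied at point 11.

rule 2 at point 11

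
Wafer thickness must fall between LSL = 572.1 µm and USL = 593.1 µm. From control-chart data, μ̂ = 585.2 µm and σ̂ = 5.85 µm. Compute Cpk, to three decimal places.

0.450

Cpu = (USL − μ̂) / (3σ̂) = (593.1 − 585.2) / (3 × 5.85) = 0.4501; Cpl = (μ̂ − LSL) / (3σ̂) = (585.2 − 572.1) / (3 × 5.85) = 0.7464; Cpk = min(Cpu, Cpl) = 0.4501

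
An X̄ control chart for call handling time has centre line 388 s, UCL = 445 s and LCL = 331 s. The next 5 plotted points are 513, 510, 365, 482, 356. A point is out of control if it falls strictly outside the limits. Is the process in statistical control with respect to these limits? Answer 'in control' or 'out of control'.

out of control

Compare each point to [331, 445]: sample 1 = 513 > UCL; sample 2 = 510 > UCL; sample 4 = 482 > UCL.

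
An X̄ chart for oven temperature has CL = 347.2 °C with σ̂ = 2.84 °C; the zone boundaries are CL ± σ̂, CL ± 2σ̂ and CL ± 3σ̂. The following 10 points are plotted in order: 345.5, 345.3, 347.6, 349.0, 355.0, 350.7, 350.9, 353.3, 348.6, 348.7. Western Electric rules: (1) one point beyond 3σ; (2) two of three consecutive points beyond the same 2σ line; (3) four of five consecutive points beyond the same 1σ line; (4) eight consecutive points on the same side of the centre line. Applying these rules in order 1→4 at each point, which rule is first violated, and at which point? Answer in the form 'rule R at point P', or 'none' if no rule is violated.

rule 3 at point 8

Zone of each point (C = within 1σ̂, B = 1σ̂–2σ̂, A = 2σ̂–3σ̂, * = beyond 3σ̂; sign = side of CL): 1:-C, 2:-C, 3:+C, 4:+C, 5:+A, 6:+B, 7:+B, 8:+A, 9:+C, 10:+C
Rule 3 (four of five consecutive points beyond the same 1σ limit) is satisfied at point 8.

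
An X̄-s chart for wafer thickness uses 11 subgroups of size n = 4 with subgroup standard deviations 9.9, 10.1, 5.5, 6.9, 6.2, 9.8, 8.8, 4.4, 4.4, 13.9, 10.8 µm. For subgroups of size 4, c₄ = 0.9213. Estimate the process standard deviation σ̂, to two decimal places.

s̄ = (9.9 + 10.1 + 5.5 + 6.9 + 6.2 + 9.8 + 8.8 + 4.4 + 4.4 + 13.9 + 10.8) / 11 = 8.2455
σ̂ = s̄ / c₄ = 8.2455 / 0.9213 = 8.9498

8.95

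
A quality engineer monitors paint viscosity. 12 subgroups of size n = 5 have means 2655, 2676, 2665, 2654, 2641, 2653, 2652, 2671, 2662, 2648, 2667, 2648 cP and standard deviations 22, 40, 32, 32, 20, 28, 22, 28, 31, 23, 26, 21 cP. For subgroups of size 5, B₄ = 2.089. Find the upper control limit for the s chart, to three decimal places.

s̄ = (22 + 40 + 32 + 32 + 20 + 28 + 22 + 28 + 31 + 23 + 26 + 21) / 12 = 27.0833
UCL_s = B₄·s̄ = 2.089 × 27.0833 = 56.5771

56.577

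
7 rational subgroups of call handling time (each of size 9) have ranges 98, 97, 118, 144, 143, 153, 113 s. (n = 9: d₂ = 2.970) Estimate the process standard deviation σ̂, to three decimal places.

R̄ = (98 + 97 + 118 + 144 + 143 + 153 + 113) / 7 = 123.7143
σ̂ = R̄ / d₂ = 123.7143 / 2.970 = 41.6546

41.655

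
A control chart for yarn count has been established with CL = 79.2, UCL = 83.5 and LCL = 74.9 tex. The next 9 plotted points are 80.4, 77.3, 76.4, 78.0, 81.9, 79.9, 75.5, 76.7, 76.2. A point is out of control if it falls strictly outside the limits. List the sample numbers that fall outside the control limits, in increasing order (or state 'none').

All 9 points lie within [74.9, 83.5].

none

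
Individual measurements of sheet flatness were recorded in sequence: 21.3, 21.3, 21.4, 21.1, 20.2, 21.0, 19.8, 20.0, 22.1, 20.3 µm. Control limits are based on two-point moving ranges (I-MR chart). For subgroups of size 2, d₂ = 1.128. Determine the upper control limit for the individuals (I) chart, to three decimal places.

X̄ = (21.3 + 21.3 + 21.4 + 21.1 + 20.2 + 21.0 + 19.8 + 20.0 + 22.1 + 20.3) / 10 = 20.8500
Moving ranges: 0.0, 0.1, 0.3, 0.9, 0.8, 1.2, 0.2, 2.1, 1.8; M̄R̄ = 7.4000 / 9 = 0.8222
UCL = X̄ + 3·M̄R̄/d₂ = 20.8500 + 3 × 0.8222 / 1.128 = 23.0368

23.037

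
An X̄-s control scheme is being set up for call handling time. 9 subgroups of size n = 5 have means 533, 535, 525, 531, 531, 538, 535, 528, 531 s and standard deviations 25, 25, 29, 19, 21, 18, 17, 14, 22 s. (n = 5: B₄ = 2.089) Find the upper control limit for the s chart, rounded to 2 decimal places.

s̄ = (25 + 25 + 29 + 19 + 21 + 18 + 17 + 14 + 22) / 9 = 21.1111
UCL_s = B₄·s̄ = 2.089 × 21.1111 = 44.1011

44.10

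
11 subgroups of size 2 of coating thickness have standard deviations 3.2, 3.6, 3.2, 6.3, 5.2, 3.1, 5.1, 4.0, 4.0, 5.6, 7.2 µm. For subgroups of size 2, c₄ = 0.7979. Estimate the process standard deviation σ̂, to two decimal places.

s̄ = (3.2 + 3.6 + 3.2 + 6.3 + 5.2 + 3.1 + 5.1 + 4.0 + 4.0 + 5.6 + 7.2) / 11 = 4.5909
σ̂ = s̄ / c₄ = 4.5909 / 0.7979 = 5.7537

5.75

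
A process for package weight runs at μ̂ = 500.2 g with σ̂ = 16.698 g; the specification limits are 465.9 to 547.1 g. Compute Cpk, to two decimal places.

0.68

Cpu = (USL − μ̂) / (3σ̂) = (547.1 − 500.2) / (3 × 16.698) = 0.9362; Cpl = (μ̂ − LSL) / (3σ̂) = (500.2 − 465.9) / (3 × 16.698) = 0.6847; Cpk = min(Cpu, Cpl) = 0.6847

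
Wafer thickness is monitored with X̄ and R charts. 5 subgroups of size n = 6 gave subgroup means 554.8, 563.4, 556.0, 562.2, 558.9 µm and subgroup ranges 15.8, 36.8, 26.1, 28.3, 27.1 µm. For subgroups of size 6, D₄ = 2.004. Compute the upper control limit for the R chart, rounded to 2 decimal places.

53.75

R̄ = (15.8 + 36.8 + 26.1 + 28.3 + 27.1) / 5 = 134.1000 / 5 = 26.8200
UCL_R = D₄·R̄ = 2.004 × 26.8200 = 53.7473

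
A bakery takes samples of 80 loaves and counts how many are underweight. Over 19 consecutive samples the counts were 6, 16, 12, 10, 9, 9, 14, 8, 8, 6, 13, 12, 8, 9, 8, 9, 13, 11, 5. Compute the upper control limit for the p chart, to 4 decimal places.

p̄ = Σdᵢ / (k·n) = 186 / (19 × 80) = 0.12237
UCL = p̄ + 3·√(p̄(1−p̄)/n) = 0.12237 + 3 × √(0.12237×0.87763/80) = 0.12237 + 3 × 0.03664 = 0.23229

0.2323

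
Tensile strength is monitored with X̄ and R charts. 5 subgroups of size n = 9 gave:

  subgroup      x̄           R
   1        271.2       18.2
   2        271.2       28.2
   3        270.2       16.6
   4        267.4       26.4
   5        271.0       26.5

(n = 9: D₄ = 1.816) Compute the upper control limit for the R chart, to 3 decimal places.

42.095

R̄ = (18.2 + 28.2 + 16.6 + 26.4 + 26.5) / 5 = 115.9000 / 5 = 23.1800
UCL_R = D₄·R̄ = 1.816 × 23.1800 = 42.0949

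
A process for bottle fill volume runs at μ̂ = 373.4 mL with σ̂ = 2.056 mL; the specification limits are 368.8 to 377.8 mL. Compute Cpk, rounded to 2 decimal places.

0.71

Cpu = (USL − μ̂) / (3σ̂) = (377.8 − 373.4) / (3 × 2.056) = 0.7134; Cpl = (μ̂ − LSL) / (3σ̂) = (373.4 − 368.8) / (3 × 2.056) = 0.7458; Cpk = min(Cpu, Cpl) = 0.7134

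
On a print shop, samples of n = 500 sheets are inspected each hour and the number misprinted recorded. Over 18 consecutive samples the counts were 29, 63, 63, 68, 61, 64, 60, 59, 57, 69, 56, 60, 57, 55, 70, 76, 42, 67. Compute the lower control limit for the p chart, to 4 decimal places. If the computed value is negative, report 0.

p̄ = Σdᵢ / (k·n) = 1076 / (18 × 500) = 0.11956
LCL = p̄ − 3·√(p̄(1−p̄)/n) = 0.11956 − 3 × 0.01451 = 0.07603

0.0760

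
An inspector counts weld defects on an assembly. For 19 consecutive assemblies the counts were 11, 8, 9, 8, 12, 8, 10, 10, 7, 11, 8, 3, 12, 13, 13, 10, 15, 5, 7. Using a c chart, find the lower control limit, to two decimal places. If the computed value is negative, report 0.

c̄ = (11 + 8 + 9 + 8 + 12 + 8 + 10 + 10 + 7 + 11 + 8 + 3 + 12 + 13 + 13 + 10 + 15 + 5 + 7) / 19 = 180 / 19 = 9.4737
LCL = c̄ − 3√c̄ = 9.4737 − 3 × 3.0779 = 0.2399

0.24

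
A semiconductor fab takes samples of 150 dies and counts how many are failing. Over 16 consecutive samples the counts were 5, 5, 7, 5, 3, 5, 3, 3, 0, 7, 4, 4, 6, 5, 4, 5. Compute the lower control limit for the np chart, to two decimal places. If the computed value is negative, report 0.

p̄ = Σdᵢ / (k·n) = 71 / (16 × 150) = 0.02958
LCL = np̄ − 3·√(np̄(1−p̄)) = 4.4375 − 3 × 2.0751 = -1.7879 → 0 (negative, so LCL = 0)

0.00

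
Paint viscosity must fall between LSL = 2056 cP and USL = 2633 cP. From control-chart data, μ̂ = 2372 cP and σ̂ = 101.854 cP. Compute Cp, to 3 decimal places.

0.944

Cp = (USL − LSL) / (6σ̂) = (2633 − 2056) / (6 × 101.854) = 577.0000 / 611.1240 = 0.9442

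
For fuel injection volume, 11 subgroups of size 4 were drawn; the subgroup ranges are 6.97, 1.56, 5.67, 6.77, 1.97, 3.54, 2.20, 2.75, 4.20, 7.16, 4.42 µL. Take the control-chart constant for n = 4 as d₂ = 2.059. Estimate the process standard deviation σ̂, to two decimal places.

2.08

R̄ = (6.97 + 1.56 + 5.67 + 6.77 + 1.97 + 3.54 + 2.20 + 2.75 + 4.20 + 7.16 + 4.42) / 11 = 4.2918
σ̂ = R̄ / d₂ = 4.2918 / 2.059 = 2.0844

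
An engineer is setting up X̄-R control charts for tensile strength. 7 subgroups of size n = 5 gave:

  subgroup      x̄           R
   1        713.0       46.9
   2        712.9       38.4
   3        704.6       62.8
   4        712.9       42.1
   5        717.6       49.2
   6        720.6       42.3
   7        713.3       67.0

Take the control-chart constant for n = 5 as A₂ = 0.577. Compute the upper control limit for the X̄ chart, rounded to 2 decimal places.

X̄̄ = (713.0 + 712.9 + 704.6 + 712.9 + 717.6 + 720.6 + 713.3) / 7 = 4994.9000 / 7 = 713.5571
R̄ = (46.9 + 38.4 + 62.8 + 42.1 + 49.2 + 42.3 + 67.0) / 7 = 348.7000 / 7 = 49.8143
UCL = X̄̄ + A₂·R̄ = 713.5571 + 0.577 × 49.8143 = 742.3000

742.30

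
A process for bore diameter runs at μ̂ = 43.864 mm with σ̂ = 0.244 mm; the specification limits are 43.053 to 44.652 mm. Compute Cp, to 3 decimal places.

1.092

Cp = (USL − LSL) / (6σ̂) = (44.652 − 43.053) / (6 × 0.244) = 1.5990 / 1.4640 = 1.0922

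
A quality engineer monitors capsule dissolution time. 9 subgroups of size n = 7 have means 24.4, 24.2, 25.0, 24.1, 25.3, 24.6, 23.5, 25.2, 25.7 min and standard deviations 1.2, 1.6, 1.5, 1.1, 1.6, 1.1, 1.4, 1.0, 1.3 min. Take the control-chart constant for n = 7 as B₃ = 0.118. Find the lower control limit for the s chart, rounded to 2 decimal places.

0.15

s̄ = (1.2 + 1.6 + 1.5 + 1.1 + 1.6 + 1.1 + 1.4 + 1.0 + 1.3) / 9 = 1.3111
LCL_s = B₃·s̄ = 0.118 × 1.3111 = 0.1547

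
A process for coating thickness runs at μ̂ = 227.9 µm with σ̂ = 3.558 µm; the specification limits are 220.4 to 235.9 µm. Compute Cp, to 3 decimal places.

0.726

Cp = (USL − LSL) / (6σ̂) = (235.9 − 220.4) / (6 × 3.558) = 15.5000 / 21.3480 = 0.7261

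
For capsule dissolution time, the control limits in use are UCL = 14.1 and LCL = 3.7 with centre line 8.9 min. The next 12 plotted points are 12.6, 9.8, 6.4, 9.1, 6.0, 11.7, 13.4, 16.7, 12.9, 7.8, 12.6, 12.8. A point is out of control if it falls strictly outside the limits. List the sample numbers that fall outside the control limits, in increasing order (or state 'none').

Compare each point to [3.7, 14.1]: sample 8 = 16.7 > UCL.

8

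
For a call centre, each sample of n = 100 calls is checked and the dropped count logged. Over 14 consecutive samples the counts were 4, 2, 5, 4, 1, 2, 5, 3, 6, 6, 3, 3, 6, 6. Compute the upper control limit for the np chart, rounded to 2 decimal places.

9.88

p̄ = Σdᵢ / (k·n) = 56 / (14 × 100) = 0.04000
UCL = np̄ + 3·√(np̄(1−p̄)) = 4.0000 + 3 × √(4.0000×0.96000) = 4.0000 + 3 × 1.9596 = 9.8788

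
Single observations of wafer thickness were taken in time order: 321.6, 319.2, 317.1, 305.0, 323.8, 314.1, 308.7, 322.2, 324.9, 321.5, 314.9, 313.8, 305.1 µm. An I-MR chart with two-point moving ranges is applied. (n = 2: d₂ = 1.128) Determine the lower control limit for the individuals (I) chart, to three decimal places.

297.129

X̄ = (321.6 + 319.2 + 317.1 + 305.0 + 323.8 + 314.1 + 308.7 + 322.2 + 324.9 + 321.5 + 314.9 + 313.8 + 305.1) / 13 = 316.3000
Moving ranges: 2.4, 2.1, 12.1, 18.8, 9.7, 5.4, 13.5, 2.7, 3.4, 6.6, 1.1, 8.7; M̄R̄ = 86.5000 / 12 = 7.2083
LCL = X̄ − 3·M̄R̄/d₂ = 316.3000 − 3 × 7.2083 / 1.128 = 297.1289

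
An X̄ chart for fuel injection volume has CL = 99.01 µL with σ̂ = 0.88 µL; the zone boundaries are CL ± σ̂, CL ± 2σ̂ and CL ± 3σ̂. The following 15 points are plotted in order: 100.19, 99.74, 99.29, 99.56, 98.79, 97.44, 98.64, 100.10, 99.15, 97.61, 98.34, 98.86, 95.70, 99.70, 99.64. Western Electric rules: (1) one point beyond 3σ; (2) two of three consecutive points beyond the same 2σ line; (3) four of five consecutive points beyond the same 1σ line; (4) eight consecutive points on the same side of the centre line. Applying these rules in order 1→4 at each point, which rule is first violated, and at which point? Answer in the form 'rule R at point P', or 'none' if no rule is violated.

rule 1 at point 13

Zone of each point (C = within 1σ̂, B = 1σ̂–2σ̂, A = 2σ̂–3σ̂, * = beyond 3σ̂; sign = side of CL): 1:+B, 2:+C, 3:+C, 4:+C, 5:-C, 6:-B, 7:-C, 8:+B, 9:+C, 10:-B, 11:-C, 12:-C, 13:-*, 14:+C, 15:+C
Rule 1 (one point beyond the 3σ limits) is satisfied at point 13.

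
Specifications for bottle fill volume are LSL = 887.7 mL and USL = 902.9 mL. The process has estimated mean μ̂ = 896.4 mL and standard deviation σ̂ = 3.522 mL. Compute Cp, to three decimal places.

0.719

Cp = (USL − LSL) / (6σ̂) = (902.9 − 887.7) / (6 × 3.522) = 15.2000 / 21.1320 = 0.7193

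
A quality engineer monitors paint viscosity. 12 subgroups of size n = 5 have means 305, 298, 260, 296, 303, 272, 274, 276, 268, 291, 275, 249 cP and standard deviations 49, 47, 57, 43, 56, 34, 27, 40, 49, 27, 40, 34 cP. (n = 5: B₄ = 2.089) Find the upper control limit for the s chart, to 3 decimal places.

87.564

s̄ = (49 + 47 + 57 + 43 + 56 + 34 + 27 + 40 + 49 + 27 + 40 + 34) / 12 = 41.9167
UCL_s = B₄·s̄ = 2.089 × 41.9167 = 87.5639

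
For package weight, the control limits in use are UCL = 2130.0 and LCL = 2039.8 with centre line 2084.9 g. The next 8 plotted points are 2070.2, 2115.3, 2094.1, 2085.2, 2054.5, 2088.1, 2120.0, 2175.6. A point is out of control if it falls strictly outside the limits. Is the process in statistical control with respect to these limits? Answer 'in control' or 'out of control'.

out of control

Compare each point to [2039.8, 2130.0]: sample 8 = 2175.6 > UCL.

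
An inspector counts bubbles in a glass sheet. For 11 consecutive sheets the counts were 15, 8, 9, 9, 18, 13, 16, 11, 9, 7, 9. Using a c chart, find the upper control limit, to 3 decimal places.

c̄ = (15 + 8 + 9 + 9 + 18 + 13 + 16 + 11 + 9 + 7 + 9) / 11 = 124 / 11 = 11.2727
UCL = c̄ + 3√c̄ = 11.2727 + 3 × √11.2727 = 11.2727 + 3 × 3.3575 = 21.3452

21.345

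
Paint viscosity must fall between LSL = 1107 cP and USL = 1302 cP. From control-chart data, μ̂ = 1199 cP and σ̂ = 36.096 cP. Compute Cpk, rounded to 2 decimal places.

Cpu = (USL − μ̂) / (3σ̂) = (1302 − 1199) / (3 × 36.096) = 0.9512; Cpl = (μ̂ − LSL) / (3σ̂) = (1199 − 1107) / (3 × 36.096) = 0.8496; Cpk = min(Cpu, Cpl) = 0.8496

0.85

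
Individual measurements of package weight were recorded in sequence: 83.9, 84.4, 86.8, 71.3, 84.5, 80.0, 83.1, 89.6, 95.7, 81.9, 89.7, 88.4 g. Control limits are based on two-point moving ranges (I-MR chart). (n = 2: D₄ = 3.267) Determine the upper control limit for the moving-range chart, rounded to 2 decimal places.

22.19

Moving ranges: 0.5, 2.4, 15.5, 13.2, 4.5, 3.1, 6.5, 6.1, 13.8, 7.8, 1.3; M̄R̄ = 74.7000 / 11 = 6.7909
UCL_MR = D₄·M̄R̄ = 3.267 × 6.7909 = 22.1859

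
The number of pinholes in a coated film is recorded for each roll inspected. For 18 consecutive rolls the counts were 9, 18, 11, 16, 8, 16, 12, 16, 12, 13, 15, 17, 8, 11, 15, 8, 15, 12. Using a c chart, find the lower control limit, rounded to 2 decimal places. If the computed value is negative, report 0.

2.12

c̄ = (9 + 18 + 11 + 16 + 8 + 16 + 12 + 16 + 12 + 13 + 15 + 17 + 8 + 11 + 15 + 8 + 15 + 12) / 18 = 232 / 18 = 12.8889
LCL = c̄ − 3√c̄ = 12.8889 − 3 × 3.5901 = 2.1186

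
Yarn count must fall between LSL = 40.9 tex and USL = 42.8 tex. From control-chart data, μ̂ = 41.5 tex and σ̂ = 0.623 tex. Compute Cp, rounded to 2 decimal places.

0.51

Cp = (USL − LSL) / (6σ̂) = (42.8 − 40.9) / (6 × 0.623) = 1.9000 / 3.7380 = 0.5083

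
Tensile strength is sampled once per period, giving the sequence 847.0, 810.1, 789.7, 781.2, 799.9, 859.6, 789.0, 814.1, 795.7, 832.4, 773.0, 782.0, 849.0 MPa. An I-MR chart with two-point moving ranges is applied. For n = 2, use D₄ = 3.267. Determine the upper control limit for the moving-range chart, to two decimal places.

117.18

Moving ranges: 36.9, 20.4, 8.5, 18.7, 59.7, 70.6, 25.1, 18.4, 36.7, 59.4, 9.0, 67.0; M̄R̄ = 430.4000 / 12 = 35.8667
UCL_MR = D₄·M̄R̄ = 3.267 × 35.8667 = 117.1764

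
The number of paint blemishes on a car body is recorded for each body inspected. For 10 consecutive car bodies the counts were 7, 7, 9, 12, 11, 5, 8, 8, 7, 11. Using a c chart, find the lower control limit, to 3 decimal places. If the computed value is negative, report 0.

c̄ = (7 + 7 + 9 + 12 + 11 + 5 + 8 + 8 + 7 + 11) / 10 = 85 / 10 = 8.5000
LCL = c̄ − 3√c̄ = 8.5000 − 3 × 2.9155 = -0.2464 → 0 (cannot be negative)

0.000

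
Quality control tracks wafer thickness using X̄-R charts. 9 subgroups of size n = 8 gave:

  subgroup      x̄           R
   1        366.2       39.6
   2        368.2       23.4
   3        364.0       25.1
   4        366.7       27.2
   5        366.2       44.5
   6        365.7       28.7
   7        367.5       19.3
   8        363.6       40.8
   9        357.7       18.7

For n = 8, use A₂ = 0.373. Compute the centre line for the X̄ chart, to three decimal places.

X̄̄ = (366.2 + 368.2 + 364.0 + 366.7 + 366.2 + 365.7 + 367.5 + 363.6 + 357.7) / 9 = 3285.8000 / 9 = 365.0889
CL = X̄̄ = 365.0889

365.089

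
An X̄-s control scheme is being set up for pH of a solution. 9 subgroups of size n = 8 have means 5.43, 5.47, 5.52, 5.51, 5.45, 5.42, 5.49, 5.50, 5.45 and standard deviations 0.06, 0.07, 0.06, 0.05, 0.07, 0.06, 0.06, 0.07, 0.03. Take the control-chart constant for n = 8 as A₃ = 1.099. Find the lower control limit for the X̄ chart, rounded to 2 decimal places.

5.41

X̄̄ = (5.43 + 5.47 + 5.52 + 5.51 + 5.45 + 5.42 + 5.49 + 5.50 + 5.45) / 9 = 5.4711
s̄ = (0.06 + 0.07 + 0.06 + 0.05 + 0.07 + 0.06 + 0.06 + 0.07 + 0.03) / 9 = 0.0589
LCL = X̄̄ − A₃·s̄ = 5.4711 − 1.099 × 0.0589 = 5.4064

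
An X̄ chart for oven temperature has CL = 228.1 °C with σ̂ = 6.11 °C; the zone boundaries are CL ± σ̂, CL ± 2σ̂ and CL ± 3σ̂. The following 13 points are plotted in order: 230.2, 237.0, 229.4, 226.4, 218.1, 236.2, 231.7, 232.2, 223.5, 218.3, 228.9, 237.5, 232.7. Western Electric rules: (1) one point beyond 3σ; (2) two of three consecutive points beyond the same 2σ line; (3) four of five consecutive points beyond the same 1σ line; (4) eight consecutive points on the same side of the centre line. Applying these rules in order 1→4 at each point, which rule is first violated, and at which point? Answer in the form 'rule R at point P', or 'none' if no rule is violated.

Zone of each point (C = within 1σ̂, B = 1σ̂–2σ̂, A = 2σ̂–3σ̂, * = beyond 3σ̂; sign = side of CL): 1:+C, 2:+B, 3:+C, 4:-C, 5:-B, 6:+B, 7:+C, 8:+C, 9:-C, 10:-B, 11:+C, 12:+B, 13:+C
No rule fires across all 13 points.

none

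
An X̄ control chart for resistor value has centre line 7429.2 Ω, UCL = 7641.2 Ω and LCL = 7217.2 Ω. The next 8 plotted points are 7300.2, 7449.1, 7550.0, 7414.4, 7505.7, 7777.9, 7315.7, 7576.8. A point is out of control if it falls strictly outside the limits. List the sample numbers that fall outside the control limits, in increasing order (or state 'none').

6

Compare each point to [7217.2, 7641.2]: sample 6 = 7777.9 > UCL.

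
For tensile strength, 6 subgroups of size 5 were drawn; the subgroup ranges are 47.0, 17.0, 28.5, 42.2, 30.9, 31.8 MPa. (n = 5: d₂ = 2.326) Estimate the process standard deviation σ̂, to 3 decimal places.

14.144

R̄ = (47.0 + 17.0 + 28.5 + 42.2 + 30.9 + 31.8) / 6 = 32.9000
σ̂ = R̄ / d₂ = 32.9000 / 2.326 = 14.1445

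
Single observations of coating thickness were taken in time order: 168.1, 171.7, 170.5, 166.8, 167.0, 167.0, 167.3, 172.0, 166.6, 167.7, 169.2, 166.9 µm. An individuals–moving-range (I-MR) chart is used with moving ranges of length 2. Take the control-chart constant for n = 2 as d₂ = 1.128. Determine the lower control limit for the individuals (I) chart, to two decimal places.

162.60

X̄ = (168.1 + 171.7 + 170.5 + 166.8 + 167.0 + 167.0 + 167.3 + 172.0 + 166.6 + 167.7 + 169.2 + 166.9) / 12 = 168.4000
Moving ranges: 3.6, 1.2, 3.7, 0.2, 0.0, 0.3, 4.7, 5.4, 1.1, 1.5, 2.3; M̄R̄ = 24.0000 / 11 = 2.1818
LCL = X̄ − 3·M̄R̄/d₂ = 168.4000 − 3 × 2.1818 / 1.128 = 162.5973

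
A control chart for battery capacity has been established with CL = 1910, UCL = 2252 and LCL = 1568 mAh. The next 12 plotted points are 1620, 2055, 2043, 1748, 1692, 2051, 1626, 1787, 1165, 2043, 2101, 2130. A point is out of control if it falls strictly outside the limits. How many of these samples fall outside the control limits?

1

Compare each point to [1568, 2252]: sample 9 = 1165 < LCL.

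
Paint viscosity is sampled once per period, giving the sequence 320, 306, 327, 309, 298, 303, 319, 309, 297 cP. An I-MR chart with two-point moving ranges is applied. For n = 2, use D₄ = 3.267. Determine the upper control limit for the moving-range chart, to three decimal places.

43.696

Moving ranges: 14, 21, 18, 11, 5, 16, 10, 12; M̄R̄ = 107.0000 / 8 = 13.3750
UCL_MR = D₄·M̄R̄ = 3.267 × 13.3750 = 43.6961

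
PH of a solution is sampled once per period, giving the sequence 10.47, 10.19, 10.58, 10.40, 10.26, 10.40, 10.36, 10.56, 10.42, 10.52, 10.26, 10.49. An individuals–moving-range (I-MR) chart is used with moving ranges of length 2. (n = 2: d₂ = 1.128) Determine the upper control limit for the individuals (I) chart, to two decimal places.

X̄ = (10.47 + 10.19 + 10.58 + 10.40 + 10.26 + 10.40 + 10.36 + 10.56 + 10.42 + 10.52 + 10.26 + 10.49) / 12 = 10.4092
Moving ranges: 0.28, 0.39, 0.18, 0.14, 0.14, 0.04, 0.20, 0.14, 0.10, 0.26, 0.23; M̄R̄ = 2.1000 / 11 = 0.1909
UCL = X̄ + 3·M̄R̄/d₂ = 10.4092 + 3 × 0.1909 / 1.128 = 10.9169

10.92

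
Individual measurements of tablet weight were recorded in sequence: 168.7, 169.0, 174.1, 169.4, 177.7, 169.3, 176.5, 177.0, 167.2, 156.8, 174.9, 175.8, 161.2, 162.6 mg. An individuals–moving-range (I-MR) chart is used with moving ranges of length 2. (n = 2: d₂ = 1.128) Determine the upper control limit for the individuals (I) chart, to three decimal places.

188.365

X̄ = (168.7 + 169.0 + 174.1 + 169.4 + 177.7 + 169.3 + 176.5 + 177.0 + 167.2 + 156.8 + 174.9 + 175.8 + 161.2 + 162.6) / 14 = 170.0143
Moving ranges: 0.3, 5.1, 4.7, 8.3, 8.4, 7.2, 0.5, 9.8, 10.4, 18.1, 0.9, 14.6, 1.4; M̄R̄ = 89.7000 / 13 = 6.9000
UCL = X̄ + 3·M̄R̄/d₂ = 170.0143 + 3 × 6.9000 / 1.128 = 188.3653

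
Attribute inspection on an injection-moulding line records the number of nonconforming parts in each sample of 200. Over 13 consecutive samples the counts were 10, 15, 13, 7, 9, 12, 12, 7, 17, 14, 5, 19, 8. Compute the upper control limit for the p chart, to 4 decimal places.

0.1061

p̄ = Σdᵢ / (k·n) = 148 / (13 × 200) = 0.05692
UCL = p̄ + 3·√(p̄(1−p̄)/n) = 0.05692 + 3 × √(0.05692×0.94308/200) = 0.05692 + 3 × 0.01638 = 0.10607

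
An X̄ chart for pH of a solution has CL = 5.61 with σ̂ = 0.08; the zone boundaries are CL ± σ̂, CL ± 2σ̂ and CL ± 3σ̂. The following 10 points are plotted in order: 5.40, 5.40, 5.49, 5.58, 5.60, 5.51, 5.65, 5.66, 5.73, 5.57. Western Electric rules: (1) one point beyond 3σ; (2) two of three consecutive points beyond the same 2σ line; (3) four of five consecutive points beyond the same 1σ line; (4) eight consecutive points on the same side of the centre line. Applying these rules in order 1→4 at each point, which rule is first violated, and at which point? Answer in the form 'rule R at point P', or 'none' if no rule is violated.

rule 2 at point 2

Zone of each point (C = within 1σ̂, B = 1σ̂–2σ̂, A = 2σ̂–3σ̂, * = beyond 3σ̂; sign = side of CL): 1:-A, 2:-A, 3:-B, 4:-C, 5:-C, 6:-B, 7:+C, 8:+C, 9:+B, 10:-C
Rule 2 (two of three consecutive points beyond the same 2σ limit) is satisfied at point 2.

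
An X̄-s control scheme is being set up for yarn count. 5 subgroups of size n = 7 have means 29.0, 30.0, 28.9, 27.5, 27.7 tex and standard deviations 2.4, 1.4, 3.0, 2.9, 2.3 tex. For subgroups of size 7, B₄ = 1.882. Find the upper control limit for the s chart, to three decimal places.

s̄ = (2.4 + 1.4 + 3.0 + 2.9 + 2.3) / 5 = 2.4000
UCL_s = B₄·s̄ = 1.882 × 2.4000 = 4.5168

4.517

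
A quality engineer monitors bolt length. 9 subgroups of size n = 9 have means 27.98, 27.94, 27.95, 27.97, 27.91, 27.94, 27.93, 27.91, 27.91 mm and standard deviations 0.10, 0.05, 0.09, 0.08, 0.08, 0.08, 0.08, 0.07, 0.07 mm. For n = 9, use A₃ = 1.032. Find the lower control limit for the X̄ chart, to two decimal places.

27.86

X̄̄ = (27.98 + 27.94 + 27.95 + 27.97 + 27.91 + 27.94 + 27.93 + 27.91 + 27.91) / 9 = 27.9378
s̄ = (0.10 + 0.05 + 0.09 + 0.08 + 0.08 + 0.08 + 0.08 + 0.07 + 0.07) / 9 = 0.0778
LCL = X̄̄ − A₃·s̄ = 27.9378 − 1.032 × 0.0778 = 27.8575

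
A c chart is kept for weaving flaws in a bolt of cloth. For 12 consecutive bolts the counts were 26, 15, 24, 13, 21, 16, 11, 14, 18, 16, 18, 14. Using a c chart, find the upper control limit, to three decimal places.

c̄ = (26 + 15 + 24 + 13 + 21 + 16 + 11 + 14 + 18 + 16 + 18 + 14) / 12 = 206 / 12 = 17.1667
UCL = c̄ + 3√c̄ = 17.1667 + 3 × √17.1667 = 17.1667 + 3 × 4.1433 = 29.5965

29.596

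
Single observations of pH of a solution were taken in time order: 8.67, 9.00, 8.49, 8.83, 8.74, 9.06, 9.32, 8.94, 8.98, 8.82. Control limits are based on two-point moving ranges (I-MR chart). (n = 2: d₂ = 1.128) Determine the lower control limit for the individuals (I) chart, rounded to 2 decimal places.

X̄ = (8.67 + 9.00 + 8.49 + 8.83 + 8.74 + 9.06 + 9.32 + 8.94 + 8.98 + 8.82) / 10 = 8.8850
Moving ranges: 0.33, 0.51, 0.34, 0.09, 0.32, 0.26, 0.38, 0.04, 0.16; M̄R̄ = 2.4300 / 9 = 0.2700
LCL = X̄ − 3·M̄R̄/d₂ = 8.8850 − 3 × 0.2700 / 1.128 = 8.1669

8.17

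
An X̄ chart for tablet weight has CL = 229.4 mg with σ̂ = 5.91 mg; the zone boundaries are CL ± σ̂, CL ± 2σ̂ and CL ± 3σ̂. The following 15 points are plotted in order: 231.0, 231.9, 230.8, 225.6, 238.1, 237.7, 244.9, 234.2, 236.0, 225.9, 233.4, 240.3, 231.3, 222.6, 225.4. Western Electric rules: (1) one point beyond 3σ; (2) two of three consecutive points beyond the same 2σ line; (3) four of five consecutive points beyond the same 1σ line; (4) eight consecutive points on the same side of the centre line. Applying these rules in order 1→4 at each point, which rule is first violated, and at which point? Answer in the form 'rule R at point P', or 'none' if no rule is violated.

rule 3 at point 9

Zone of each point (C = within 1σ̂, B = 1σ̂–2σ̂, A = 2σ̂–3σ̂, * = beyond 3σ̂; sign = side of CL): 1:+C, 2:+C, 3:+C, 4:-C, 5:+B, 6:+B, 7:+A, 8:+C, 9:+B, 10:-C, 11:+C, 12:+B, 13:+C, 14:-B, 15:-C
Rule 3 (four of five consecutive points beyond the same 1σ limit) is satisfied at point 9.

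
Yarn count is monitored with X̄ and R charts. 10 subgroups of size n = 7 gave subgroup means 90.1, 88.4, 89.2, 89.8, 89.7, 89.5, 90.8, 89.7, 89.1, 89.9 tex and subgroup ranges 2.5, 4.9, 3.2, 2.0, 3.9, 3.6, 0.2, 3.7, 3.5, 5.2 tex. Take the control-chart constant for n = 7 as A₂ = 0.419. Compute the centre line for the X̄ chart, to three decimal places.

X̄̄ = (90.1 + 88.4 + 89.2 + 89.8 + 89.7 + 89.5 + 90.8 + 89.7 + 89.1 + 89.9) / 10 = 896.2000 / 10 = 89.6200
CL = X̄̄ = 89.6200

89.620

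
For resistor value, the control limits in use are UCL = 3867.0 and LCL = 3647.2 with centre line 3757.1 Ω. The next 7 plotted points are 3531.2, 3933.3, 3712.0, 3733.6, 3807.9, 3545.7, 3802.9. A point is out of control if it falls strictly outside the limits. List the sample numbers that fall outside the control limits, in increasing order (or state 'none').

1, 2, 6

Compare each point to [3647.2, 3867.0]: sample 1 = 3531.2 < LCL; sample 2 = 3933.3 > UCL; sample 6 = 3545.7 < LCL.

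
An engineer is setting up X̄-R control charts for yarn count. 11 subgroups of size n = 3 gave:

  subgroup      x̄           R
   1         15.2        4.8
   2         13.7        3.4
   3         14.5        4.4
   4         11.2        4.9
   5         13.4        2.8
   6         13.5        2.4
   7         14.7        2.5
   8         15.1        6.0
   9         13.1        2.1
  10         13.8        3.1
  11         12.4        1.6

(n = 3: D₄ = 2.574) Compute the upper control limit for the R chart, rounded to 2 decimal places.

8.89

R̄ = (4.8 + 3.4 + 4.4 + 4.9 + 2.8 + 2.4 + 2.5 + 6.0 + 2.1 + 3.1 + 1.6) / 11 = 38.0000 / 11 = 3.4545
UCL_R = D₄·R̄ = 2.574 × 3.4545 = 8.8920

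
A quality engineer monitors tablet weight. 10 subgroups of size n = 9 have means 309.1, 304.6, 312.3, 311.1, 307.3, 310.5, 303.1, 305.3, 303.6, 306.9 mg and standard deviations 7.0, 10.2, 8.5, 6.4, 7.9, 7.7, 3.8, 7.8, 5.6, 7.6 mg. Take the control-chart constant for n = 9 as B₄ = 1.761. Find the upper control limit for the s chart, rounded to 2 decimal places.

12.77

s̄ = (7.0 + 10.2 + 8.5 + 6.4 + 7.9 + 7.7 + 3.8 + 7.8 + 5.6 + 7.6) / 10 = 7.2500
UCL_s = B₄·s̄ = 1.761 × 7.2500 = 12.7672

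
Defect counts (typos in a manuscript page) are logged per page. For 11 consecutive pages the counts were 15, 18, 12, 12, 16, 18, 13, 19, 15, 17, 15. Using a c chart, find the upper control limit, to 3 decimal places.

c̄ = (15 + 18 + 12 + 12 + 16 + 18 + 13 + 19 + 15 + 17 + 15) / 11 = 170 / 11 = 15.4545
UCL = c̄ + 3√c̄ = 15.4545 + 3 × √15.4545 = 15.4545 + 3 × 3.9312 = 27.2482

27.248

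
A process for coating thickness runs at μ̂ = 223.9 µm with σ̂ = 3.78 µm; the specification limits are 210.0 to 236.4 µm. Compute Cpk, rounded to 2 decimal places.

1.10

Cpu = (USL − μ̂) / (3σ̂) = (236.4 − 223.9) / (3 × 3.78) = 1.1023; Cpl = (μ̂ − LSL) / (3σ̂) = (223.9 − 210.0) / (3 × 3.78) = 1.2257; Cpk = min(Cpu, Cpl) = 1.1023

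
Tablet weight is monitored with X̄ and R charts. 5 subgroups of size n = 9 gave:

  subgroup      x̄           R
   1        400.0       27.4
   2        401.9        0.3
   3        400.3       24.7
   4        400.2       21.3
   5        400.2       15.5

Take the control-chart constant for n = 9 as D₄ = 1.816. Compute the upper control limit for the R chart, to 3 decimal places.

R̄ = (27.4 + 0.3 + 24.7 + 21.3 + 15.5) / 5 = 89.2000 / 5 = 17.8400
UCL_R = D₄·R̄ = 1.816 × 17.8400 = 32.3974

32.397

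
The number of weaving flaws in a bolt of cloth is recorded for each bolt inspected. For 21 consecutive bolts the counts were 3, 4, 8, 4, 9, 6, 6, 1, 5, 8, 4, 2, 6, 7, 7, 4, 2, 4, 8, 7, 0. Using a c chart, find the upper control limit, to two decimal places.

11.71

c̄ = (3 + 4 + 8 + 4 + 9 + 6 + 6 + 1 + 5 + 8 + 4 + 2 + 6 + 7 + 7 + 4 + 2 + 4 + 8 + 7 + 0) / 21 = 105 / 21 = 5.0000
UCL = c̄ + 3√c̄ = 5.0000 + 3 × √5.0000 = 5.0000 + 3 × 2.2361 = 11.7082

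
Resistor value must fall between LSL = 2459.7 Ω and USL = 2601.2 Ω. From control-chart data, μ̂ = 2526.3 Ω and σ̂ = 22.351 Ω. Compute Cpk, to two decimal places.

Cpu = (USL − μ̂) / (3σ̂) = (2601.2 − 2526.3) / (3 × 22.351) = 1.1170; Cpl = (μ̂ − LSL) / (3σ̂) = (2526.3 − 2459.7) / (3 × 22.351) = 0.9932; Cpk = min(Cpu, Cpl) = 0.9932

0.99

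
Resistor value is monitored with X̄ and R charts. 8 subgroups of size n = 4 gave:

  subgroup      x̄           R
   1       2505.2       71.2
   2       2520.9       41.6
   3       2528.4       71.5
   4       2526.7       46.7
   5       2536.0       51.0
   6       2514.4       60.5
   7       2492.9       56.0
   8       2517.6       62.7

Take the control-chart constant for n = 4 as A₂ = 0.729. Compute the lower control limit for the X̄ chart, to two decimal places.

2475.74

X̄̄ = (2505.2 + 2520.9 + 2528.4 + 2526.7 + 2536.0 + 2514.4 + 2492.9 + 2517.6) / 8 = 20142.1000 / 8 = 2517.7625
R̄ = (71.2 + 41.6 + 71.5 + 46.7 + 51.0 + 60.5 + 56.0 + 62.7) / 8 = 461.2000 / 8 = 57.6500
LCL = X̄̄ − A₂·R̄ = 2517.7625 − 0.729 × 57.6500 = 2475.7356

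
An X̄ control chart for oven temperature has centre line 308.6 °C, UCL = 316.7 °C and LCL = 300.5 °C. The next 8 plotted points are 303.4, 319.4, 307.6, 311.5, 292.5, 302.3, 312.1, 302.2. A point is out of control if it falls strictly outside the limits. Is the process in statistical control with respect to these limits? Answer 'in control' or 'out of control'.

out of control

Compare each point to [300.5, 316.7]: sample 2 = 319.4 > UCL; sample 5 = 292.5 < LCL.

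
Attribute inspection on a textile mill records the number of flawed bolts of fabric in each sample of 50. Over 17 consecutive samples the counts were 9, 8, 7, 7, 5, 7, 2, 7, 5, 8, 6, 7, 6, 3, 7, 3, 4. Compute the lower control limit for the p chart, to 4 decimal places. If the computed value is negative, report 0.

0.0000

p̄ = Σdᵢ / (k·n) = 101 / (17 × 50) = 0.11882
LCL = p̄ − 3·√(p̄(1−p̄)/n) = 0.11882 − 3 × 0.04576 = -0.01846 → 0 (negative, so LCL = 0)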